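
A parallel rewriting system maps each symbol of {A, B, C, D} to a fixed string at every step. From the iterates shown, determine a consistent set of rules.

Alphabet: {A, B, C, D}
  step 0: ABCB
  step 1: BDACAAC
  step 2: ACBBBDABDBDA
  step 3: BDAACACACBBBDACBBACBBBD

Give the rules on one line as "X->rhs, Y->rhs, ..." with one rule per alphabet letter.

A->BD, B->AC, C->A, D->BB

  step 2 ⇒ step 3: ACBBBDABDBDA ⇒ BD·A·AC·AC·AC·BB·BD·AC·BB·AC·BB·BD
    A ↦ BD
    B ↦ AC
    C ↦ A
    D ↦ BB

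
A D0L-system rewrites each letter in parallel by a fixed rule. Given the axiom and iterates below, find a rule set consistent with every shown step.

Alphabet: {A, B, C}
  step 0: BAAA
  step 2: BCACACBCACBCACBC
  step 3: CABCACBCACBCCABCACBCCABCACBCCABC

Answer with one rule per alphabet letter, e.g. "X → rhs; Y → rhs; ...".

A->AC, B->CA, C->BC

  step 2 ⇒ step 3: BCACACBCACBCACBC ⇒ CA·BC·AC·BC·AC·BC·CA·BC·AC·BC·CA·BC·AC·BC·CA·BC
    A ↦ AC
    B ↦ CA
    C ↦ BC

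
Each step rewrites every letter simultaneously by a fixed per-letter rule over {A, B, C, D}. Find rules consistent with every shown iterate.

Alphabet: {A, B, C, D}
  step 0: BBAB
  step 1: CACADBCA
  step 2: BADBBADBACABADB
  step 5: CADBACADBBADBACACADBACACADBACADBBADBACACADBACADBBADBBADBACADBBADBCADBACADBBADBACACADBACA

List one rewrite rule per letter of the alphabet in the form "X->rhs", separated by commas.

A->DB, B->CA, C->BA, D->A

  step 1 ⇒ step 2: CACADBCA ⇒ BA·DB·BA·DB·A·CA·BA·DB
    A ↦ DB
    B ↦ CA
    C ↦ BA
    D ↦ A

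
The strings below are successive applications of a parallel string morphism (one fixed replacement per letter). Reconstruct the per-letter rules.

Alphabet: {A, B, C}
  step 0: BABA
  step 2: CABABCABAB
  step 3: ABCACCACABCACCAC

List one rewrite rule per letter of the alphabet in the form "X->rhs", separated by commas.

  step 2 ⇒ step 3: CABABCABAB ⇒ AB·C·AC·C·AC·AB·C·AC·C·AC
    A ↦ C
    B ↦ AC
    C ↦ AB

A->C, B->AC, C->AB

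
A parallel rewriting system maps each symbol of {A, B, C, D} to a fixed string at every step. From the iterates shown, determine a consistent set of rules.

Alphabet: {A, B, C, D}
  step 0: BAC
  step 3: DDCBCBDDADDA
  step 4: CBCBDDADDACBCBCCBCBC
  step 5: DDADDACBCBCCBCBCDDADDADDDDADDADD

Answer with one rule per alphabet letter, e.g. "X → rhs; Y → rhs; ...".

A->C, B->A, C->DD, D->CB

  step 4 ⇒ step 5: CBCBDDADDACBCBCCBCBC ⇒ DD·A·DD·A·CB·CB·C·CB·CB·C·DD·A·DD·A·DD·DD·A·DD·A·DD
    A ↦ C
    B ↦ A
    C ↦ DD
    D ↦ CB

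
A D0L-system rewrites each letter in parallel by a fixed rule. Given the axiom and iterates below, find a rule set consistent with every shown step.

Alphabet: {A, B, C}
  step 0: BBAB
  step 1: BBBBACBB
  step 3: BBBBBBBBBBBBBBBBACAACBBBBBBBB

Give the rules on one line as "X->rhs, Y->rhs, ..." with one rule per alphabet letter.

A->AC, B->BB, C->A

  step 0 ⇒ step 1: BBAB ⇒ BB·BB·AC·BB
    A ↦ AC
    B ↦ BB
    C ↦ A  (constrained at step 1)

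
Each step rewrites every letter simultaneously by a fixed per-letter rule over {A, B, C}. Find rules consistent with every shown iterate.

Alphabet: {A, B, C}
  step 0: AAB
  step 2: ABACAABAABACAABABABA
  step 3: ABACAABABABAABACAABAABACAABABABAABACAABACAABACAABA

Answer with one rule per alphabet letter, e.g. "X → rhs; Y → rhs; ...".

  step 2 ⇒ step 3: ABACAABAABACAABABABA ⇒ ABA·CA·ABA·B·ABA·ABA·CA·ABA·ABA·CA·ABA·B·ABA·ABA·CA·ABA·CA·ABA·CA·ABA
    A ↦ ABA
    B ↦ CA
    C ↦ B

A->ABA, B->CA, C->B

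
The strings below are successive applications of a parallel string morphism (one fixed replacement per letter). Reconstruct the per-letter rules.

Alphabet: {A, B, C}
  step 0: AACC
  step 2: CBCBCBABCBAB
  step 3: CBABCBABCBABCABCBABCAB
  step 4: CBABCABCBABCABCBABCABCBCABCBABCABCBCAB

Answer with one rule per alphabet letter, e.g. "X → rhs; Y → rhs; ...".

  step 3 ⇒ step 4: CBABCBABCBABCABCBABCAB ⇒ CB·AB·C·AB·CB·AB·C·AB·CB·AB·C·AB·CB·C·AB·CB·AB·C·AB·CB·C·AB
    A ↦ C
    B ↦ AB
    C ↦ CB

A->C, B->AB, C->CB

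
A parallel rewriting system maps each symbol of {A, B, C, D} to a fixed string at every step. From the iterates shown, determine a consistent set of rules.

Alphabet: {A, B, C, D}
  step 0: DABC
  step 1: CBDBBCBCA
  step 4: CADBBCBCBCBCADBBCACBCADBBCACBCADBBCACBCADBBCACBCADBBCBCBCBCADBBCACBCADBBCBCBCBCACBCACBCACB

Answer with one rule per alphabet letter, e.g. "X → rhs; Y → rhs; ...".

A->DBB, B->CB, C->CA, D->CB

  step 0 ⇒ step 1: DABC ⇒ CB·DBB·CB·CA
    A ↦ DBB
    B ↦ CB
    C ↦ CA
    D ↦ CB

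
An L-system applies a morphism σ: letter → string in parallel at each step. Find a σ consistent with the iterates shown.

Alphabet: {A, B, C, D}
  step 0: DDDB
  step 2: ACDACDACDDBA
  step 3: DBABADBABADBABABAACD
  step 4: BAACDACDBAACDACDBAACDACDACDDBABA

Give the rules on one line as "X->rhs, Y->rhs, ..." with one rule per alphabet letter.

  step 3 ⇒ step 4: DBABADBABADBABABAACD ⇒ BA·AC·D·AC·D·BA·AC·D·AC·D·BA·AC·D·AC·D·AC·D·D·BA·BA
    A ↦ D
    B ↦ AC
    C ↦ BA
    D ↦ BA

A->D, B->AC, C->BA, D->BA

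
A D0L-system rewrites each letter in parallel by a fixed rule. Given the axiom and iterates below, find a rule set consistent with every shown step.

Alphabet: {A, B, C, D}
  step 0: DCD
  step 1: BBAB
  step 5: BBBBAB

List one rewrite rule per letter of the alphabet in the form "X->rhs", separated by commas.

A->C, B->D, C->BA, D->B

  step 0 ⇒ step 1: DCD ⇒ B·BA·B
    C ↦ BA
    D ↦ B
    A ↦ C  (constrained at step 1)
    B ↦ D  (constrained at step 1)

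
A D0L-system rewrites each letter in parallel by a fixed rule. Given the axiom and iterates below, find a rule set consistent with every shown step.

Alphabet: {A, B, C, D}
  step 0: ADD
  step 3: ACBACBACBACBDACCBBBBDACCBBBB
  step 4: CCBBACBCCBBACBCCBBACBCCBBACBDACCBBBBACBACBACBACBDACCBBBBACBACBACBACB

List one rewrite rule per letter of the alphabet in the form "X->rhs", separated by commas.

A->CC, B->ACB, C->BB, D->DA

  step 3 ⇒ step 4: ACBACBACBACBDACCBBBBDACCBBBB ⇒ CC·BB·ACB·CC·BB·ACB·CC·BB·ACB·CC·BB·ACB·DA·CC·BB·BB·ACB·ACB·ACB·ACB·DA·CC·BB·BB·ACB·ACB·ACB·ACB
    A ↦ CC
    B ↦ ACB
    C ↦ BB
    D ↦ DA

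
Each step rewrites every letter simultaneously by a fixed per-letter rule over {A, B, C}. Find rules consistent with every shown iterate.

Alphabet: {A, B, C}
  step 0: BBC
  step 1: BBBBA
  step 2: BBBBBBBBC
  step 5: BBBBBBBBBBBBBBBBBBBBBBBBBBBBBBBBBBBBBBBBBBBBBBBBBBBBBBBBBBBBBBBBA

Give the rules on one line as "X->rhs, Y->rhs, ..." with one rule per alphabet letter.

  step 1 ⇒ step 2: BBBBA ⇒ BB·BB·BB·BB·C
    A ↦ C
    B ↦ BB
  step 0 ⇒ step 1: BBC ⇒ BB·BB·A
    C ↦ A

A->C, B->BB, C->A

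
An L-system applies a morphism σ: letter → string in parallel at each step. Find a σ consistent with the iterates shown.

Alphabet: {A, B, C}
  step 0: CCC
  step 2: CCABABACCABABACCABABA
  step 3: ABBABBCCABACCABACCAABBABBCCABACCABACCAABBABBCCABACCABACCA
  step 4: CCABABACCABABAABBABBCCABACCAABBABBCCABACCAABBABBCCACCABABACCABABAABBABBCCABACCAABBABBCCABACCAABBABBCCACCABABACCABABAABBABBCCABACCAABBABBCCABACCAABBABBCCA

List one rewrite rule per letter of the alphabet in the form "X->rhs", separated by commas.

A->CCA, B->BA, C->ABB

  step 3 ⇒ step 4: ABBABBCCABACCABACCAABBABBCCABACCABACCAABBABBCCABACCABACCA ⇒ CCA·BA·BA·CCA·BA·BA·ABB·ABB·CCA·BA·CCA·ABB·ABB·CCA·BA·CCA·ABB·ABB·CCA·CCA·BA·BA·CCA·BA·BA·ABB·ABB·CCA·BA·CCA·ABB·ABB·CCA·BA·CCA·ABB·ABB·CCA·CCA·BA·BA·CCA·BA·BA·ABB·ABB·CCA·BA·CCA·ABB·ABB·CCA·BA·CCA·ABB·ABB·CCA
    A ↦ CCA
    B ↦ BA
    C ↦ ABB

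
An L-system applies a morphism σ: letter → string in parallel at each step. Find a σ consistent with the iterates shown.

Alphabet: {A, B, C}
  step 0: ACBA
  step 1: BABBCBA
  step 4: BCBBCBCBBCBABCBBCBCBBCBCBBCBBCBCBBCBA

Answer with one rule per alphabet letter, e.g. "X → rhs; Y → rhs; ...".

  step 0 ⇒ step 1: ACBA ⇒ BA·B·BC·BA
    A ↦ BA
    B ↦ BC
    C ↦ B

A->BA, B->BC, C->B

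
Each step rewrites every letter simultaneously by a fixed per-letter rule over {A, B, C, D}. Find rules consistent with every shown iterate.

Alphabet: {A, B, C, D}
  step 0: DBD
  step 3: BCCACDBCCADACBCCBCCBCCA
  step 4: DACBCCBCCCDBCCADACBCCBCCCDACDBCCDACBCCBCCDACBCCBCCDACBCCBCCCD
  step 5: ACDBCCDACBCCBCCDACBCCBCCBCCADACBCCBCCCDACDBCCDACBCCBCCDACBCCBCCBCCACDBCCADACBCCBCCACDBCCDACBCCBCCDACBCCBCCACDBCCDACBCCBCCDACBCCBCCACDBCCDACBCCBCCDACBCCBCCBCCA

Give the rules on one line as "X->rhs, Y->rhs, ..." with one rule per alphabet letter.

  step 4 ⇒ step 5: DACBCCBCCCDBCCADACBCCBCCCDACDBCCDACBCCBCCDACBCCBCCDACBCCBCCCD ⇒ A·CD·BCC·DAC·BCC·BCC·DAC·BCC·BCC·BCC·A·DAC·BCC·BCC·CD·A·CD·BCC·DAC·BCC·BCC·DAC·BCC·BCC·BCC·A·CD·BCC·A·DAC·BCC·BCC·A·CD·BCC·DAC·BCC·BCC·DAC·BCC·BCC·A·CD·BCC·DAC·BCC·BCC·DAC·BCC·BCC·A·CD·BCC·DAC·BCC·BCC·DAC·BCC·BCC·BCC·A
    A ↦ CD
    B ↦ DAC
    C ↦ BCC
    D ↦ A

A->CD, B->DAC, C->BCC, D->A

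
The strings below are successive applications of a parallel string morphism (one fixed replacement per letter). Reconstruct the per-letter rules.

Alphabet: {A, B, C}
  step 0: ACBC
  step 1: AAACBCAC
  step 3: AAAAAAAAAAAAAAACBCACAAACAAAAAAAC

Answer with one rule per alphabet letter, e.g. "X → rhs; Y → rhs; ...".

  step 0 ⇒ step 1: ACBC ⇒ AA·AC·BC·AC
    A ↦ AA
    B ↦ BC
    C ↦ AC

A->AA, B->BC, C->AC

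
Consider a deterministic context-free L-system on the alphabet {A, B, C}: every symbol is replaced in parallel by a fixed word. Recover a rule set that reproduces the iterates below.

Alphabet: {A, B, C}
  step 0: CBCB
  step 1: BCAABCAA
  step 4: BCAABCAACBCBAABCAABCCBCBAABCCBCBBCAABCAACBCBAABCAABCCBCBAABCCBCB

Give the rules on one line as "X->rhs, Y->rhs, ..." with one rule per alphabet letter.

A->CB, B->AA, C->BC

  step 0 ⇒ step 1: CBCB ⇒ BC·AA·BC·AA
    B ↦ AA
    C ↦ BC
    A ↦ CB  (constrained at step 1)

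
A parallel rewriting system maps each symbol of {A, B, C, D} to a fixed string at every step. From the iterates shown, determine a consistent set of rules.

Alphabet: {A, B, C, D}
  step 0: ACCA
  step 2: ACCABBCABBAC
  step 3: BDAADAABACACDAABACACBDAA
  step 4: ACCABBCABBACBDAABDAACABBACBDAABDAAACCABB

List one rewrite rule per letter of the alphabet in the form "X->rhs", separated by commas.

  step 3 ⇒ step 4: BDAADAABACACDAABACACBDAA ⇒ AC·CA·B·B·CA·B·B·AC·B·DAA·B·DAA·CA·B·B·AC·B·DAA·B·DAA·AC·CA·B·B
    A ↦ B
    B ↦ AC
    C ↦ DAA
    D ↦ CA

A->B, B->AC, C->DAA, D->CA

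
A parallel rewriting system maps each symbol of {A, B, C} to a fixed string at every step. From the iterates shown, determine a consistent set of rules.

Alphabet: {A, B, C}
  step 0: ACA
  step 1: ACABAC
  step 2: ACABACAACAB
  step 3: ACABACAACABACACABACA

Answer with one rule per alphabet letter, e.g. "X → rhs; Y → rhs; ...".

A->AC, B->A, C->AB

  step 2 ⇒ step 3: ACABACAACAB ⇒ AC·AB·AC·A·AC·AB·AC·AC·AB·AC·A
    A ↦ AC
    B ↦ A
    C ↦ AB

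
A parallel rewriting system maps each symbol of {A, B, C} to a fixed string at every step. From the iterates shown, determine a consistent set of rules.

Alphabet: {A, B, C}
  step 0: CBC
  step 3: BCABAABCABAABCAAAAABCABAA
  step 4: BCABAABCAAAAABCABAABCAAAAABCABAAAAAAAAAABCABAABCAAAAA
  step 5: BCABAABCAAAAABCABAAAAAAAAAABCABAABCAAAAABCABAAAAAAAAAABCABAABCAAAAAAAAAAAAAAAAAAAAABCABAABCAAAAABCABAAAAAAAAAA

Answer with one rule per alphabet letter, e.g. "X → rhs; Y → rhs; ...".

  step 4 ⇒ step 5: BCABAABCAAAAABCABAABCAAAAABCABAAAAAAAAAABCABAABCAAAAA ⇒ BCA·B·AA·BCA·AA·AA·BCA·B·AA·AA·AA·AA·AA·BCA·B·AA·BCA·AA·AA·BCA·B·AA·AA·AA·AA·AA·BCA·B·AA·BCA·AA·AA·AA·AA·AA·AA·AA·AA·AA·AA·BCA·B·AA·BCA·AA·AA·BCA·B·AA·AA·AA·AA·AA
    A ↦ AA
    B ↦ BCA
    C ↦ B

A->AA, B->BCA, C->B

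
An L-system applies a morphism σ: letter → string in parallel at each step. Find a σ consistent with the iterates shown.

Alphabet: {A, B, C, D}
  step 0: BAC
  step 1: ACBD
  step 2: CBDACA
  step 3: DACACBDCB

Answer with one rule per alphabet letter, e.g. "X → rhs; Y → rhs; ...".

A->CB, B->A, C->D, D->CA

  step 2 ⇒ step 3: CBDACA ⇒ D·A·CA·CB·D·CB
    A ↦ CB
    B ↦ A
    C ↦ D
    D ↦ CA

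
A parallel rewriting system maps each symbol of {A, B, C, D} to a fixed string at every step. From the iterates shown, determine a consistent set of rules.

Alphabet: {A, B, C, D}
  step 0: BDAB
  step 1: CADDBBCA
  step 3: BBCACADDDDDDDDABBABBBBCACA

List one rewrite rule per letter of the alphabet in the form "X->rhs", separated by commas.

  step 0 ⇒ step 1: BDAB ⇒ CA·DD·BB·CA
    A ↦ BB
    B ↦ CA
    D ↦ DD
    C ↦ A  (constrained at step 1)

A->BB, B->CA, C->A, D->DD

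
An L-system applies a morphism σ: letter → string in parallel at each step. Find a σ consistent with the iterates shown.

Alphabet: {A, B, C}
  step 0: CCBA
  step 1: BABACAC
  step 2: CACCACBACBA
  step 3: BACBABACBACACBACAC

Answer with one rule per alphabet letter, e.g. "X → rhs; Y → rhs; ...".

  step 2 ⇒ step 3: CACCACBACBA ⇒ BA·C·BA·BA·C·BA·CA·C·BA·CA·C
    A ↦ C
    B ↦ CA
    C ↦ BA

A->C, B->CA, C->BA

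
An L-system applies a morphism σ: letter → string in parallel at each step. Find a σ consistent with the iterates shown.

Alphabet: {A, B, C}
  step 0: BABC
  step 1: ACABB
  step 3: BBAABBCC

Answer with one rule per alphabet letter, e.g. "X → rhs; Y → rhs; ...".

A->C, B->A, C->BB

  step 0 ⇒ step 1: BABC ⇒ A·C·A·BB
    A ↦ C
    B ↦ A
    C ↦ BB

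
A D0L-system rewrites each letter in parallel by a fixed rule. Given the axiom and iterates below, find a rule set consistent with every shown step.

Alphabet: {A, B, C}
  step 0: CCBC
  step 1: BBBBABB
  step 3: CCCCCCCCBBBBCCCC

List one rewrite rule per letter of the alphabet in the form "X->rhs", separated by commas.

A->CC, B->A, C->BB

  step 0 ⇒ step 1: CCBC ⇒ BB·BB·A·BB
    B ↦ A
    C ↦ BB
    A ↦ CC  (constrained at step 1)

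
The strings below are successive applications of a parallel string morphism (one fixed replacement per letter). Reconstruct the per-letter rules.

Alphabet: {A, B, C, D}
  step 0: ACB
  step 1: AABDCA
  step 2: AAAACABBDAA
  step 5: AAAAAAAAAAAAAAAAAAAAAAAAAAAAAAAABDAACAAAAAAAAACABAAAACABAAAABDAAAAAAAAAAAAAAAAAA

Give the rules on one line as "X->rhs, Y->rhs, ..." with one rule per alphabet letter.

A->AA, B->CA, C->BD, D->B

  step 1 ⇒ step 2: AABDCA ⇒ AA·AA·CA·B·BD·AA
    A ↦ AA
    B ↦ CA
    C ↦ BD
    D ↦ B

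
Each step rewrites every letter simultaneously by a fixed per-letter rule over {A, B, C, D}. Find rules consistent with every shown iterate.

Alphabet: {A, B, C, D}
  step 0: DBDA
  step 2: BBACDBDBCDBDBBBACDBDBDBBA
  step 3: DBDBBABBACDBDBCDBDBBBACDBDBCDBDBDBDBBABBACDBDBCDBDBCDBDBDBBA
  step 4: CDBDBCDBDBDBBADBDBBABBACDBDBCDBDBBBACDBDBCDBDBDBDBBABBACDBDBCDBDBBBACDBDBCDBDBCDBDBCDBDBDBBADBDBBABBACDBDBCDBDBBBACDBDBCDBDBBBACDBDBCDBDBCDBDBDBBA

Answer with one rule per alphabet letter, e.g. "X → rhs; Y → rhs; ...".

A->BA, B->DB, C->BBA, D->CDB

  step 3 ⇒ step 4: DBDBBABBACDBDBCDBDBBBACDBDBCDBDBDBDBBABBACDBDBCDBDBCDBDBDBBA ⇒ CDB·DB·CDB·DB·DB·BA·DB·DB·BA·BBA·CDB·DB·CDB·DB·BBA·CDB·DB·CDB·DB·DB·DB·BA·BBA·CDB·DB·CDB·DB·BBA·CDB·DB·CDB·DB·CDB·DB·CDB·DB·DB·BA·DB·DB·BA·BBA·CDB·DB·CDB·DB·BBA·CDB·DB·CDB·DB·BBA·CDB·DB·CDB·DB·CDB·DB·DB·BA
    A ↦ BA
    B ↦ DB
    C ↦ BBA
    D ↦ CDB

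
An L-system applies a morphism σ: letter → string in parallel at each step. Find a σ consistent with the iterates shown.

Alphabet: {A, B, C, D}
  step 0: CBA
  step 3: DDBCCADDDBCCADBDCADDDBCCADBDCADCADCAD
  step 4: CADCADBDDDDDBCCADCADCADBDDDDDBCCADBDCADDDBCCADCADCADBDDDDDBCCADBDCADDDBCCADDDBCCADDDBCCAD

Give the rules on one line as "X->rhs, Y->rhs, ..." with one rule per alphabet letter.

  step 3 ⇒ step 4: DDBCCADDDBCCADBDCADDDBCCADBDCADCADCAD ⇒ CAD·CAD·BD·DD·DD·BC·CAD·CAD·CAD·BD·DD·DD·BC·CAD·BD·CAD·DD·BC·CAD·CAD·CAD·BD·DD·DD·BC·CAD·BD·CAD·DD·BC·CAD·DD·BC·CAD·DD·BC·CAD
    A ↦ BC
    B ↦ BD
    C ↦ DD
    D ↦ CAD

A->BC, B->BD, C->DD, D->CAD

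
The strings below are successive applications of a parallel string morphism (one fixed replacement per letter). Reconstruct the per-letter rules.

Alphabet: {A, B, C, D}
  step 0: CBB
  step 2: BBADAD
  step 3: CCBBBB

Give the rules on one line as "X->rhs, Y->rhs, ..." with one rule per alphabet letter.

A->B, B->C, C->AD, D->B

  step 2 ⇒ step 3: BBADAD ⇒ C·C·B·B·B·B
    A ↦ B
    B ↦ C
    D ↦ B
    C ↦ AD  (constrained at step 0)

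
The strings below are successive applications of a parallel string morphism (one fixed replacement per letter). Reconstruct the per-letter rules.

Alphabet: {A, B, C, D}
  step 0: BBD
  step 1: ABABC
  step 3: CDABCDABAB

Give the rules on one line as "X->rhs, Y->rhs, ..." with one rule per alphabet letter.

  step 0 ⇒ step 1: BBD ⇒ AB·AB·C
    B ↦ AB
    D ↦ C
    A ↦ D  (constrained at step 1)
    C ↦ B  (constrained at step 1)

A->D, B->AB, C->B, D->C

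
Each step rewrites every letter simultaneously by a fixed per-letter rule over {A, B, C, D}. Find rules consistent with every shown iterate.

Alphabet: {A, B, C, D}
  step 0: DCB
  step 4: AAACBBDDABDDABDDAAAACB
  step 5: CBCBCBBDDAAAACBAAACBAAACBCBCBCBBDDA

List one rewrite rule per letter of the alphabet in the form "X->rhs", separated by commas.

  step 4 ⇒ step 5: AAACBBDDABDDABDDAAAACB ⇒ CB·CB·CB·BDD·A·A·A·A·CB·A·A·A·CB·A·A·A·CB·CB·CB·CB·BDD·A
    A ↦ CB
    B ↦ A
    C ↦ BDD
    D ↦ A

A->CB, B->A, C->BDD, D->A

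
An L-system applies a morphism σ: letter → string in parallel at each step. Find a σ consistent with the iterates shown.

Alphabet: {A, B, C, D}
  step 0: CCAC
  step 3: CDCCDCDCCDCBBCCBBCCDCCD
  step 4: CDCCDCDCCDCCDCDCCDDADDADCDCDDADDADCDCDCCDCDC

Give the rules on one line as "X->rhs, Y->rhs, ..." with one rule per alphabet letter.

  step 3 ⇒ step 4: CDCCDCDCCDCBBCCBBCCDCCD ⇒ CD·C·CD·CD·C·CD·C·CD·CD·C·CD·DAD·DAD·CD·CD·DAD·DAD·CD·CD·C·CD·CD·C
    B ↦ DAD
    C ↦ CD
    D ↦ C
    A ↦ BB  (constrained at step 0)

A->BB, B->DAD, C->CD, D->C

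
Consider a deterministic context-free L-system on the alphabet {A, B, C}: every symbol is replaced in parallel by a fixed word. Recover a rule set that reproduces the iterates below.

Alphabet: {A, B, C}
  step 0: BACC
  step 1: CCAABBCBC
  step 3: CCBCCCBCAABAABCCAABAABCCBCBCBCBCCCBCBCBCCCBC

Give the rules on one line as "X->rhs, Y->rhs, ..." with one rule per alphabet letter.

  step 0 ⇒ step 1: BACC ⇒ CC·AAB·BC·BC
    A ↦ AAB
    B ↦ CC
    C ↦ BC

A->AAB, B->CC, C->BC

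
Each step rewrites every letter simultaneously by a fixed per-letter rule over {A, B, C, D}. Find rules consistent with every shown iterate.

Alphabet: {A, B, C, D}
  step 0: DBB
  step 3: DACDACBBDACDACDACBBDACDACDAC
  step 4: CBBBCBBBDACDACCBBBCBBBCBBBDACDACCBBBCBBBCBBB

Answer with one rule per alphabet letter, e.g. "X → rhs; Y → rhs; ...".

  step 3 ⇒ step 4: DACDACBBDACDACDACBBDACDACDAC ⇒ C·B·BB·C·B·BB·DAC·DAC·C·B·BB·C·B·BB·C·B·BB·DAC·DAC·C·B·BB·C·B·BB·C·B·BB
    A ↦ B
    B ↦ DAC
    C ↦ BB
    D ↦ C

A->B, B->DAC, C->BB, D->C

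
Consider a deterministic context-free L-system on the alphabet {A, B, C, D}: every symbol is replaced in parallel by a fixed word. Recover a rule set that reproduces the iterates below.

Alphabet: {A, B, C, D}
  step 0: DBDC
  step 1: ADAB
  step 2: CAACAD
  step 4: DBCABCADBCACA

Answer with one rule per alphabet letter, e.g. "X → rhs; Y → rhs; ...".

A->CA, B->D, C->B, D->A

  step 1 ⇒ step 2: ADAB ⇒ CA·A·CA·D
    A ↦ CA
    B ↦ D
    D ↦ A
  step 0 ⇒ step 1: DBDC ⇒ A·D·A·B
    C ↦ B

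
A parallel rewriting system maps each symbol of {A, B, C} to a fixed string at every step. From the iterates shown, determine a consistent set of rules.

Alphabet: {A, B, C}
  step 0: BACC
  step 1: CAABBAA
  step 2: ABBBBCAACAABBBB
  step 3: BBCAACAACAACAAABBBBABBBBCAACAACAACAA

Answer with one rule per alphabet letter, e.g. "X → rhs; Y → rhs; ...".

  step 2 ⇒ step 3: ABBBBCAACAABBBB ⇒ BB·CAA·CAA·CAA·CAA·A·BB·BB·A·BB·BB·CAA·CAA·CAA·CAA
    A ↦ BB
    B ↦ CAA
    C ↦ A

A->BB, B->CAA, C->A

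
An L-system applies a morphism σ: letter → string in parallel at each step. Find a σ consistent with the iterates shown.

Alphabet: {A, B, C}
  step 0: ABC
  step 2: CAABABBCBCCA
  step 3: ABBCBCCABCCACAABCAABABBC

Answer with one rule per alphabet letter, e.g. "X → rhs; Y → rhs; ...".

A->BC, B->CA, C->AB

  step 2 ⇒ step 3: CAABABBCBCCA ⇒ AB·BC·BC·CA·BC·CA·CA·AB·CA·AB·AB·BC
    A ↦ BC
    B ↦ CA
    C ↦ AB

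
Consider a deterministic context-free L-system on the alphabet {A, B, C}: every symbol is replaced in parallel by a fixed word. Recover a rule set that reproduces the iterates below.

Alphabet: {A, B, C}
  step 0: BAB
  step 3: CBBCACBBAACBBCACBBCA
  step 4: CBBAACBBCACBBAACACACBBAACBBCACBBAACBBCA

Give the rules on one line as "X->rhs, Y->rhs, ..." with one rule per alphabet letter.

A->CA, B->A, C->CBB

  step 3 ⇒ step 4: CBBCACBBAACBBCACBBCA ⇒ CBB·A·A·CBB·CA·CBB·A·A·CA·CA·CBB·A·A·CBB·CA·CBB·A·A·CBB·CA
    A ↦ CA
    B ↦ A
    C ↦ CBB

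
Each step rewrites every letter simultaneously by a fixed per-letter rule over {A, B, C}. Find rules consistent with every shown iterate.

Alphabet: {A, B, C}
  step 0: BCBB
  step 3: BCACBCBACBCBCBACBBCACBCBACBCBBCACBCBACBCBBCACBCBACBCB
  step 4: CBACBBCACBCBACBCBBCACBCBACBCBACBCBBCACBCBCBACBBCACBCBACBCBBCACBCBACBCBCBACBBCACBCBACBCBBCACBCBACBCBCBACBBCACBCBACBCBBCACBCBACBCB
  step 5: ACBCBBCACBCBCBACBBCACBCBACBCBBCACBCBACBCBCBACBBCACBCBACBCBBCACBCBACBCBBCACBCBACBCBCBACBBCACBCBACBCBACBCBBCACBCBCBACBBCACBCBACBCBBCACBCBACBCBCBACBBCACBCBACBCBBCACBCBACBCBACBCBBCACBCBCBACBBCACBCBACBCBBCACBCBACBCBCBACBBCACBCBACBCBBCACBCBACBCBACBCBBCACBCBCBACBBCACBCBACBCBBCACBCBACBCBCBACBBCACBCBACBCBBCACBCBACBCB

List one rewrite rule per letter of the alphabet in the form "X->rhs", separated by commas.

A->BC, B->CB, C->ACB

  step 4 ⇒ step 5: CBACBBCACBCBACBCBBCACBCBACBCBACBCBBCACBCBCBACBBCACBCBACBCBBCACBCBACBCBCBACBBCACBCBACBCBBCACBCBACBCBCBACBBCACBCBACBCBBCACBCBACBCB ⇒ ACB·CB·BC·ACB·CB·CB·ACB·BC·ACB·CB·ACB·CB·BC·ACB·CB·ACB·CB·CB·ACB·BC·ACB·CB·ACB·CB·BC·ACB·CB·ACB·CB·BC·ACB·CB·ACB·CB·CB·ACB·BC·ACB·CB·ACB·CB·ACB·CB·BC·ACB·CB·CB·ACB·BC·ACB·CB·ACB·CB·BC·ACB·CB·ACB·CB·CB·ACB·BC·ACB·CB·ACB·CB·BC·ACB·CB·ACB·CB·ACB·CB·BC·ACB·CB·CB·ACB·BC·ACB·CB·ACB·CB·BC·ACB·CB·ACB·CB·CB·ACB·BC·ACB·CB·ACB·CB·BC·ACB·CB·ACB·CB·ACB·CB·BC·ACB·CB·CB·ACB·BC·ACB·CB·ACB·CB·BC·ACB·CB·ACB·CB·CB·ACB·BC·ACB·CB·ACB·CB·BC·ACB·CB·ACB·CB
    A ↦ BC
    B ↦ CB
    C ↦ ACB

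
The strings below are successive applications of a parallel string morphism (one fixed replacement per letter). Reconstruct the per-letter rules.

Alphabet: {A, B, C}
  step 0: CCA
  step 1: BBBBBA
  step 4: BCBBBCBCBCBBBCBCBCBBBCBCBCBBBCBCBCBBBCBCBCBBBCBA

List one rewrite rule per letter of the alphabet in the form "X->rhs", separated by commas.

A->BA, B->BC, C->BB

  step 0 ⇒ step 1: CCA ⇒ BB·BB·BA
    A ↦ BA
    C ↦ BB
    B ↦ BC  (constrained at step 1)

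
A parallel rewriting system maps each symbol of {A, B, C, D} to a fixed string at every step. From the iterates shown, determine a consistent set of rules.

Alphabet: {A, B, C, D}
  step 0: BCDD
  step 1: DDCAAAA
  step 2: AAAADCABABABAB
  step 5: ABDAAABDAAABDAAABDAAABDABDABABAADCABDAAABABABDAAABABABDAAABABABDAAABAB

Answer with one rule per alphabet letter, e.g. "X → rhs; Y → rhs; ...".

  step 1 ⇒ step 2: DDCAAAA ⇒ AA·AA·DC·AB·AB·AB·AB
    A ↦ AB
    C ↦ DC
    D ↦ AA
  step 0 ⇒ step 1: BCDD ⇒ D·DC·AA·AA
    B ↦ D

A->AB, B->D, C->DC, D->AA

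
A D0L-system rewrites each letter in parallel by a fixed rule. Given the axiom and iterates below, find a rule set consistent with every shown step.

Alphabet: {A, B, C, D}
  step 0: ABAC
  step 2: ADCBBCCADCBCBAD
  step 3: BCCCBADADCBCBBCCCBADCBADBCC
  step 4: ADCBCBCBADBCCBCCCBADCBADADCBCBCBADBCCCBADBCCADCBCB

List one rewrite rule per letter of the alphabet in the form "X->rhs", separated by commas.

A->BC, B->AD, C->CB, D->C

  step 3 ⇒ step 4: BCCCBADADCBCBBCCCBADCBADBCC ⇒ AD·CB·CB·CB·AD·BC·C·BC·C·CB·AD·CB·AD·AD·CB·CB·CB·AD·BC·C·CB·AD·BC·C·AD·CB·CB
    A ↦ BC
    B ↦ AD
    C ↦ CB
    D ↦ C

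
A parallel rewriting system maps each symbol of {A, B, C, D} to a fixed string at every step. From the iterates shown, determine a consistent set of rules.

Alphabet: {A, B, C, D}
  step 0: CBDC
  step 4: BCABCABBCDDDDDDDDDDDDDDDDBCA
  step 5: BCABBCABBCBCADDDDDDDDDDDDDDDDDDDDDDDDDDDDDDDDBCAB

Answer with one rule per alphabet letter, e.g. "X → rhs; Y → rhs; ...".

  step 4 ⇒ step 5: BCABCABBCDDDDDDDDDDDDDDDDBCA ⇒ BC·A·B·BC·A·B·BC·BC·A·DD·DD·DD·DD·DD·DD·DD·DD·DD·DD·DD·DD·DD·DD·DD·DD·BC·A·B
    A ↦ B
    B ↦ BC
    C ↦ A
    D ↦ DD

A->B, B->BC, C->A, D->DD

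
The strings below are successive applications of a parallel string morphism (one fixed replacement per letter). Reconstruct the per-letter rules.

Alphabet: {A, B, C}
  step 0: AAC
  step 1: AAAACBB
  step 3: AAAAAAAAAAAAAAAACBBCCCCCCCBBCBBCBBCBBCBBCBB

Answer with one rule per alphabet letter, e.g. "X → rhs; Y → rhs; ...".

  step 0 ⇒ step 1: AAC ⇒ AA·AA·CBB
    A ↦ AA
    C ↦ CBB
    B ↦ CCC  (constrained at step 1)

A->AA, B->CCC, C->CBB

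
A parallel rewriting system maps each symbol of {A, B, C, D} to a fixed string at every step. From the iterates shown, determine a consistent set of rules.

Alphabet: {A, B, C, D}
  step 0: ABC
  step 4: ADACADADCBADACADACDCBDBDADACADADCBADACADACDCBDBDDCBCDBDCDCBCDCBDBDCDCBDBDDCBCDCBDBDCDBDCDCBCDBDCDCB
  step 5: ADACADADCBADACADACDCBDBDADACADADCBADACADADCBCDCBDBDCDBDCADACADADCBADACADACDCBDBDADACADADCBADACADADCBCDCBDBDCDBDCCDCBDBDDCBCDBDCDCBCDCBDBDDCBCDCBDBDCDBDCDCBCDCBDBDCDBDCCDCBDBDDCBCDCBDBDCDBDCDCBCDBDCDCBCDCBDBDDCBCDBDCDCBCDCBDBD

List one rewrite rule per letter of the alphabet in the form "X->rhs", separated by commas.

A->ADA, B->DBD, C->DCB, D->C

  step 4 ⇒ step 5: ADACADADCBADACADACDCBDBDADACADADCBADACADACDCBDBDDCBCDBDCDCBCDCBDBDCDCBDBDDCBCDCBDBDCDBDCDCBCDBDCDCB ⇒ ADA·C·ADA·DCB·ADA·C·ADA·C·DCB·DBD·ADA·C·ADA·DCB·ADA·C·ADA·DCB·C·DCB·DBD·C·DBD·C·ADA·C·ADA·DCB·ADA·C·ADA·C·DCB·DBD·ADA·C·ADA·DCB·ADA·C·ADA·DCB·C·DCB·DBD·C·DBD·C·C·DCB·DBD·DCB·C·DBD·C·DCB·C·DCB·DBD·DCB·C·DCB·DBD·C·DBD·C·DCB·C·DCB·DBD·C·DBD·C·C·DCB·DBD·DCB·C·DCB·DBD·C·DBD·C·DCB·C·DBD·C·DCB·C·DCB·DBD·DCB·C·DBD·C·DCB·C·DCB·DBD
    A ↦ ADA
    B ↦ DBD
    C ↦ DCB
    D ↦ C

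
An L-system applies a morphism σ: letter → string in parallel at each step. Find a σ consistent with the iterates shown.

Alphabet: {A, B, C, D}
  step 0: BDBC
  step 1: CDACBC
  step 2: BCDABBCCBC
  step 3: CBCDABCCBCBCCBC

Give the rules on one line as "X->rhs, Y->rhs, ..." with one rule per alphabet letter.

  step 2 ⇒ step 3: BCDABBCCBC ⇒ C·BC·DA·B·C·C·BC·BC·C·BC
    A ↦ B
    B ↦ C
    C ↦ BC
    D ↦ DA

A->B, B->C, C->BC, D->DA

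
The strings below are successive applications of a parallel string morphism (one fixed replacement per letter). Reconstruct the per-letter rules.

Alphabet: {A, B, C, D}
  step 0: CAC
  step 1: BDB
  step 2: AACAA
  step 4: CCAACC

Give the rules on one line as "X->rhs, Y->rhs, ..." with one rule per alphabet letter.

  step 1 ⇒ step 2: BDB ⇒ AA·C·AA
    B ↦ AA
    D ↦ C
  step 0 ⇒ step 1: CAC ⇒ B·D·B
    A ↦ D
  step 0 ⇒ step 1: CAC ⇒ B·D·B
    C ↦ B

A->D, B->AA, C->B, D->C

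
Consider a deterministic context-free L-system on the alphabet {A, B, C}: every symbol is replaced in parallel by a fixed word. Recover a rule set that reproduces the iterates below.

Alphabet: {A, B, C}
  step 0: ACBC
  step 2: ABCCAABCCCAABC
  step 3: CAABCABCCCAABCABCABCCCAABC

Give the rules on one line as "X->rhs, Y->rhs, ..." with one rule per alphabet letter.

A->C, B->A, C->ABC

  step 2 ⇒ step 3: ABCCAABCCCAABC ⇒ C·A·ABC·ABC·C·C·A·ABC·ABC·ABC·C·C·A·ABC
    A ↦ C
    B ↦ A
    C ↦ ABC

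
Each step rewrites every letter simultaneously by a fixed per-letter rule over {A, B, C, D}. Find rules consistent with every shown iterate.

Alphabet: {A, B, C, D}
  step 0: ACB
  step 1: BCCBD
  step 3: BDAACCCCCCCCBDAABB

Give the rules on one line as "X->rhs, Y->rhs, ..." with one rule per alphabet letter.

  step 0 ⇒ step 1: ACB ⇒ B·CC·BD
    A ↦ B
    B ↦ BD
    C ↦ CC
    D ↦ AA  (constrained at step 1)

A->B, B->BD, C->CC, D->AA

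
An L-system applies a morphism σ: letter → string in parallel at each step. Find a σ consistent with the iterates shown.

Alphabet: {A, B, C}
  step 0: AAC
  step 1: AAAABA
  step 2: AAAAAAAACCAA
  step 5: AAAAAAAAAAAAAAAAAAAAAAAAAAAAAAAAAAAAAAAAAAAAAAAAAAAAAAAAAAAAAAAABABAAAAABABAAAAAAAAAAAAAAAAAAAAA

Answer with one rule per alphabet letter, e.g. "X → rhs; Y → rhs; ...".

A->AA, B->CC, C->BA

  step 1 ⇒ step 2: AAAABA ⇒ AA·AA·AA·AA·CC·AA
    A ↦ AA
    B ↦ CC
  step 0 ⇒ step 1: AAC ⇒ AA·AA·BA
    C ↦ BA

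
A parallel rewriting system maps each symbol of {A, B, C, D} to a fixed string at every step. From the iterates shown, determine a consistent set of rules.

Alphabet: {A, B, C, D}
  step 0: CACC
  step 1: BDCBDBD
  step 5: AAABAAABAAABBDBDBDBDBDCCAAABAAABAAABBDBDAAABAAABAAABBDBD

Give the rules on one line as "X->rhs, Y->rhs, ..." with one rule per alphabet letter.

  step 0 ⇒ step 1: CACC ⇒ BD·C·BD·BD
    A ↦ C
    C ↦ BD
    B ↦ AA  (constrained at step 1)
    D ↦ AB  (constrained at step 1)

A->C, B->AA, C->BD, D->AB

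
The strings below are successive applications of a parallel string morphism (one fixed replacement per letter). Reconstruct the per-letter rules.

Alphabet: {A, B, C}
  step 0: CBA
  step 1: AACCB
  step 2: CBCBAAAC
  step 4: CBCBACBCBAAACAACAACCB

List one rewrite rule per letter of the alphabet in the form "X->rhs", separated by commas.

A->CB, B->AC, C->A

  step 1 ⇒ step 2: AACCB ⇒ CB·CB·A·A·AC
    A ↦ CB
    B ↦ AC
    C ↦ A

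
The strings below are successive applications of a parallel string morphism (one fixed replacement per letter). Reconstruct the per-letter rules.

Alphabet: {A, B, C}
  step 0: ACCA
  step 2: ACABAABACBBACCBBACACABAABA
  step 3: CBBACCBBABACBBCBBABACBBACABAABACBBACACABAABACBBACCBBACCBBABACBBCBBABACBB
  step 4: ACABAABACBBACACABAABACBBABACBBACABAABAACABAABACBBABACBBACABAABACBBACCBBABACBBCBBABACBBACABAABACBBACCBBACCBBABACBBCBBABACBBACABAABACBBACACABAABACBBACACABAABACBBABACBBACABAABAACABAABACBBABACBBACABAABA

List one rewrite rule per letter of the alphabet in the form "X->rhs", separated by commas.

A->CBB, B->ABA, C->AC

  step 3 ⇒ step 4: CBBACCBBABACBBCBBABACBBACABAABACBBACACABAABACBBACCBBACCBBABACBBCBBABACBB ⇒ AC·ABA·ABA·CBB·AC·AC·ABA·ABA·CBB·ABA·CBB·AC·ABA·ABA·AC·ABA·ABA·CBB·ABA·CBB·AC·ABA·ABA·CBB·AC·CBB·ABA·CBB·CBB·ABA·CBB·AC·ABA·ABA·CBB·AC·CBB·AC·CBB·ABA·CBB·CBB·ABA·CBB·AC·ABA·ABA·CBB·AC·AC·ABA·ABA·CBB·AC·AC·ABA·ABA·CBB·ABA·CBB·AC·ABA·ABA·AC·ABA·ABA·CBB·ABA·CBB·AC·ABA·ABA
    A ↦ CBB
    B ↦ ABA
    C ↦ AC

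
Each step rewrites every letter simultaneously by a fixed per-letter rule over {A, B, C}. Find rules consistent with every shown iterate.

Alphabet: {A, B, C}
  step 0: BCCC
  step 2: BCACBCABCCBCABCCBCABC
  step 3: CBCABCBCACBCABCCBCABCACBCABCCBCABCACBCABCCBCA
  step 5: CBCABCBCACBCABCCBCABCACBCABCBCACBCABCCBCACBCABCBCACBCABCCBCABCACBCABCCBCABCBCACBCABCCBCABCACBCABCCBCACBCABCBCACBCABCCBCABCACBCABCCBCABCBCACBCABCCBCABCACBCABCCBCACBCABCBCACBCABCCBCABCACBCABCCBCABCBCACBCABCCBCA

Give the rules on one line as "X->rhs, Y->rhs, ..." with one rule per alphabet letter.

A->BC, B->C, C->BCA

  step 2 ⇒ step 3: BCACBCABCCBCABCCBCABC ⇒ C·BCA·BC·BCA·C·BCA·BC·C·BCA·BCA·C·BCA·BC·C·BCA·BCA·C·BCA·BC·C·BCA
    A ↦ BC
    B ↦ C
    C ↦ BCA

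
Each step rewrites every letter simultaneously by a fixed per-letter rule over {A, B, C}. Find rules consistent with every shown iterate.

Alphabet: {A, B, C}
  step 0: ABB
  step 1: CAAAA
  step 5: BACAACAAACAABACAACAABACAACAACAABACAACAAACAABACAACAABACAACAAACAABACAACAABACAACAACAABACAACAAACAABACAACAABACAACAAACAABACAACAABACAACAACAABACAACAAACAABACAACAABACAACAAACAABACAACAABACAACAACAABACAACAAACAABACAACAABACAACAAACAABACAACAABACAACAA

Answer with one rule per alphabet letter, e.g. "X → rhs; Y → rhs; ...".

A->CAA, B->A, C->BA

  step 0 ⇒ step 1: ABB ⇒ CAA·A·A
    A ↦ CAA
    B ↦ A
    C ↦ BA  (constrained at step 1)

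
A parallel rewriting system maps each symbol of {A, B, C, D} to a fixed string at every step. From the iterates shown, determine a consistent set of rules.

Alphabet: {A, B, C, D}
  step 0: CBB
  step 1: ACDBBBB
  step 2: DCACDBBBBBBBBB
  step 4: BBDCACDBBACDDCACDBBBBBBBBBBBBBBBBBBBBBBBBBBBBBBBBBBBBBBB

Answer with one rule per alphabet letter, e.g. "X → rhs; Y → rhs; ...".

A->DC, B->BB, C->ACD, D->B

  step 1 ⇒ step 2: ACDBBBB ⇒ DC·ACD·B·BB·BB·BB·BB
    A ↦ DC
    B ↦ BB
    C ↦ ACD
    D ↦ B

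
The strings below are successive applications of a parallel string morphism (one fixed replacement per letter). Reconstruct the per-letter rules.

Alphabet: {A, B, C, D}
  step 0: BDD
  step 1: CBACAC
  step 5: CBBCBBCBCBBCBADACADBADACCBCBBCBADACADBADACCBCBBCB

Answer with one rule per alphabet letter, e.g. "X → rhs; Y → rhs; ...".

  step 0 ⇒ step 1: BDD ⇒ CB·AC·AC
    B ↦ CB
    D ↦ AC
    A ↦ AD  (constrained at step 1)
    C ↦ B  (constrained at step 1)

A->AD, B->CB, C->B, D->AC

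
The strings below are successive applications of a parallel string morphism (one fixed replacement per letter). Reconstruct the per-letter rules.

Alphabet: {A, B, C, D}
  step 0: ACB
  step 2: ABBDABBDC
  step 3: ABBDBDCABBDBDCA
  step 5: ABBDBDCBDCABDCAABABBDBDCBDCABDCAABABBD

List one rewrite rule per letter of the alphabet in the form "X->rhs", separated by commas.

  step 2 ⇒ step 3: ABBDABBDC ⇒ AB·BD·BD·C·AB·BD·BD·C·A
    A ↦ AB
    B ↦ BD
    C ↦ A
    D ↦ C

A->AB, B->BD, C->A, D->C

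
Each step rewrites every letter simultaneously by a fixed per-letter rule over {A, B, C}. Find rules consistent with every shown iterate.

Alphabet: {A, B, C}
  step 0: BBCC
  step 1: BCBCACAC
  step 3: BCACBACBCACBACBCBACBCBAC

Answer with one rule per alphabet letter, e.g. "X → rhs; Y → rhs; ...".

  step 0 ⇒ step 1: BBCC ⇒ BC·BC·AC·AC
    B ↦ BC
    C ↦ AC
    A ↦ B  (constrained at step 1)

A->B, B->BC, C->AC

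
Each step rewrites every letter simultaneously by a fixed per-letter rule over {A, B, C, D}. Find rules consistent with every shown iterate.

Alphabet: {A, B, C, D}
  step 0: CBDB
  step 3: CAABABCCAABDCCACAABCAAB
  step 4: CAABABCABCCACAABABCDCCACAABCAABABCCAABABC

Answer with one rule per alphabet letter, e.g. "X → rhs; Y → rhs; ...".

  step 3 ⇒ step 4: CAABABCCAABDCCACAABCAAB ⇒ CA·AB·AB·C·AB·C·CA·CA·AB·AB·C·DC·CA·CA·AB·CA·AB·AB·C·CA·AB·AB·C
    A ↦ AB
    B ↦ C
    C ↦ CA
    D ↦ DC

A->AB, B->C, C->CA, D->DC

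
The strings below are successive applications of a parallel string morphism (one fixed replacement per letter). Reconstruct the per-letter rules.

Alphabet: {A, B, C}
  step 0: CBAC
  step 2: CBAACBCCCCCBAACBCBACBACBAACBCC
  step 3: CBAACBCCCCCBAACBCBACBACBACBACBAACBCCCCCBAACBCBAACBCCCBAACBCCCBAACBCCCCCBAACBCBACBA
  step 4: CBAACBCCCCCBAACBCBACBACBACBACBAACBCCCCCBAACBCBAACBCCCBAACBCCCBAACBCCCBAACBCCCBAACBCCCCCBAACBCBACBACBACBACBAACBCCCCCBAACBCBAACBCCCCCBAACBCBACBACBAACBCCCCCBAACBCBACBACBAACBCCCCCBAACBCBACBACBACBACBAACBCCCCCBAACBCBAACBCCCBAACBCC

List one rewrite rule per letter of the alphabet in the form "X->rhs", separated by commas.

A->CC, B->ACB, C->CBA

  step 3 ⇒ step 4: CBAACBCCCCCBAACBCBACBACBACBACBAACBCCCCCBAACBCBAACBCCCBAACBCCCBAACBCCCCCBAACBCBACBA ⇒ CBA·ACB·CC·CC·CBA·ACB·CBA·CBA·CBA·CBA·CBA·ACB·CC·CC·CBA·ACB·CBA·ACB·CC·CBA·ACB·CC·CBA·ACB·CC·CBA·ACB·CC·CBA·ACB·CC·CC·CBA·ACB·CBA·CBA·CBA·CBA·CBA·ACB·CC·CC·CBA·ACB·CBA·ACB·CC·CC·CBA·ACB·CBA·CBA·CBA·ACB·CC·CC·CBA·ACB·CBA·CBA·CBA·ACB·CC·CC·CBA·ACB·CBA·CBA·CBA·CBA·CBA·ACB·CC·CC·CBA·ACB·CBA·ACB·CC·CBA·ACB·CC
    A ↦ CC
    B ↦ ACB
    C ↦ CBA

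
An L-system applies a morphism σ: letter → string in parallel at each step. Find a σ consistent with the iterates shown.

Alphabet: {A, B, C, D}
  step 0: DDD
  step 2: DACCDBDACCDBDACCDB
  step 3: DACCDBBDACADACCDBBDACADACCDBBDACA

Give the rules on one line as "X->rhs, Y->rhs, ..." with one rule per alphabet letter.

A->CD, B->A, C->B, D->DAC

  step 2 ⇒ step 3: DACCDBDACCDBDACCDB ⇒ DAC·CD·B·B·DAC·A·DAC·CD·B·B·DAC·A·DAC·CD·B·B·DAC·A
    A ↦ CD
    B ↦ A
    C ↦ B
    D ↦ DAC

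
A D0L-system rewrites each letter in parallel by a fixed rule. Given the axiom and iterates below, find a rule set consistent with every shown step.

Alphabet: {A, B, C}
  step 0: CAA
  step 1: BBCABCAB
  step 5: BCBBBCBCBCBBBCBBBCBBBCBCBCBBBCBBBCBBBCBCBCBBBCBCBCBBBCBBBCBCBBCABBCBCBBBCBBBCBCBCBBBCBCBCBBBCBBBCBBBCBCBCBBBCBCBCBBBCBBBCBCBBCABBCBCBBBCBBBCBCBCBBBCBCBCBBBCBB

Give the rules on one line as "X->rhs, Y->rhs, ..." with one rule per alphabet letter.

  step 0 ⇒ step 1: CAA ⇒ BB·CAB·CAB
    A ↦ CAB
    C ↦ BB
    B ↦ BC  (constrained at step 1)

A->CAB, B->BC, C->BB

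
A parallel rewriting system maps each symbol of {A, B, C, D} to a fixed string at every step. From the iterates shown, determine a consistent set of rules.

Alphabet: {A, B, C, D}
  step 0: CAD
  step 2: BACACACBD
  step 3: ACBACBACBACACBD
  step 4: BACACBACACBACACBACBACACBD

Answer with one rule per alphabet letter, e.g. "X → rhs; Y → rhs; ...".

  step 3 ⇒ step 4: ACBACBACBACACBD ⇒ B·AC·AC·B·AC·AC·B·AC·AC·B·AC·B·AC·AC·BD
    A ↦ B
    B ↦ AC
    C ↦ AC
    D ↦ BD

A->B, B->AC, C->AC, D->BD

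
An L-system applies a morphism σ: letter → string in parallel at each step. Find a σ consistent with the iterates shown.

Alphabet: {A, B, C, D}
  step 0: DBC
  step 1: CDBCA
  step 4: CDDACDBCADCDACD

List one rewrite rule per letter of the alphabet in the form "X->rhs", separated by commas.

A->D, B->BC, C->A, D->CD

  step 0 ⇒ step 1: DBC ⇒ CD·BC·A
    B ↦ BC
    C ↦ A
    D ↦ CD
    A ↦ D  (constrained at step 1)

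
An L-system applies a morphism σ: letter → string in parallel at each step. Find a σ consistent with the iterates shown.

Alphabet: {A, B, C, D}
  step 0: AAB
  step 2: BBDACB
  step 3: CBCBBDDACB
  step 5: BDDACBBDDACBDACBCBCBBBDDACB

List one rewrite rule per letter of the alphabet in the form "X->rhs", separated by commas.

  step 2 ⇒ step 3: BBDACB ⇒ CB·CB·B·D·DA·CB
    A ↦ D
    B ↦ CB
    C ↦ DA
    D ↦ B

A->D, B->CB, C->DA, D->B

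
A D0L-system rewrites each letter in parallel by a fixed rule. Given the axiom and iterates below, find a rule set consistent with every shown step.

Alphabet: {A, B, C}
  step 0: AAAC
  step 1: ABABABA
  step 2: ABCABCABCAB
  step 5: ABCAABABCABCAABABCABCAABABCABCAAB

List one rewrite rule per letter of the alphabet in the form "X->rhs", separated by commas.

A->AB, B->C, C->A

  step 1 ⇒ step 2: ABABABA ⇒ AB·C·AB·C·AB·C·AB
    A ↦ AB
    B ↦ C
  step 0 ⇒ step 1: AAAC ⇒ AB·AB·AB·A
    C ↦ A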